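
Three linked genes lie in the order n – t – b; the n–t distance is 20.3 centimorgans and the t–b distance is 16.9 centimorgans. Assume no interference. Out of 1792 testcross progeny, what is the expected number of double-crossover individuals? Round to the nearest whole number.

Map distances give recombination frequencies of 0.203 and 0.169 for the two intervals.
With no interference, expected double-crossover frequency = 0.203 × 0.169 = 0.03431.
Expected number = 0.03431 × 1792 = 61.48 ≈ 61.

61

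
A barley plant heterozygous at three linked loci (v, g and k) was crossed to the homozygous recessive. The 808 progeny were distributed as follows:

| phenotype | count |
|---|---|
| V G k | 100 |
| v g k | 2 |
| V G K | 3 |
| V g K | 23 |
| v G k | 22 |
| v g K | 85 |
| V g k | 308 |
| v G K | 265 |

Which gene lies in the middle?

The two most frequent reciprocal classes, V g k and v G K, are the parental types, so the F1 was V g k / v G K.
The two rarest classes, v g k and V G K, are the double crossovers. Comparing them with the parentals, only the v allele has switched, so v is the middle locus and the order is g – v – k.

v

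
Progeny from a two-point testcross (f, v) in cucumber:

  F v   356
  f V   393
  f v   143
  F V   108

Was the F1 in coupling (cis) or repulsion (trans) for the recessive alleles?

The two most frequent classes are F v (356) and f V (393); these are the parental (non-recombinant) types.
So the F1 carried F v on one chromosome and f V on the other — the recessive alleles are on opposite chromosomes (trans / repulsion).

trans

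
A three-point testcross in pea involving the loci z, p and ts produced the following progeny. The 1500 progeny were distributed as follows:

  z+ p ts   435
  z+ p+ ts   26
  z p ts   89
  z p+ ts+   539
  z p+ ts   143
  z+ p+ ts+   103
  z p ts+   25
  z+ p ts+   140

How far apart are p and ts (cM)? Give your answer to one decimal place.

22.3 cM

The two most frequent reciprocal classes, z p+ ts+ and z+ p ts, are the parental types, so the F1 was z p+ ts+ / z+ p ts.
The two rarest classes, z p ts+ and z+ p+ ts, are the double crossovers. Comparing them with the parentals, only the p allele has switched, so p is the middle locus and the order is ts – p – z.
Crossovers in the ts–p interval produce the single-crossover classes z p+ ts and z+ p ts+ (143 + 140 = 283) plus the double crossovers (51).
RF(ts–p) = (283 + 51) / 1500 = 334/1500 = 0.2227 → 22.3 cM.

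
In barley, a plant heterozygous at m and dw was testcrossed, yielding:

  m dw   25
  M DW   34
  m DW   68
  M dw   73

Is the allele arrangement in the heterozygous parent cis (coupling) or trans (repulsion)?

The two most frequent classes are M dw (73) and m DW (68); these are the parental (non-recombinant) types.
So the F1 carried M dw on one chromosome and m DW on the other — the recessive alleles are on opposite chromosomes (trans / repulsion).

trans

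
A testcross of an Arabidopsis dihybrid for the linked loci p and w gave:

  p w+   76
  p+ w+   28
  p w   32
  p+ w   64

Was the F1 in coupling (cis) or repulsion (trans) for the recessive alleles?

The two most frequent classes are p+ w (64) and p w+ (76); these are the parental (non-recombinant) types.
So the F1 carried p+ w on one chromosome and p w+ on the other — the recessive alleles are on opposite chromosomes (trans / repulsion).

trans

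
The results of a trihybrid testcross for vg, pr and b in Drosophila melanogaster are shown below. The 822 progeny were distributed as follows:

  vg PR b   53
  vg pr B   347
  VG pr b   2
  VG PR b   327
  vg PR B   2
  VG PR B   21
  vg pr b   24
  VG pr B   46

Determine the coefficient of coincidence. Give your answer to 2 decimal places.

0.65

The two most frequent reciprocal classes, vg pr B and VG PR b, are the parental types, so the F1 was vg pr B / VG PR b.
The two rarest classes, vg PR B and VG pr b, are the double crossovers. Comparing them with the parentals, only the pr allele has switched, so pr is the middle locus and the order is vg – pr – b.
vg–pr: (99 + 4)/822 = 0.1253; pr–b: (45 + 4)/822 = 0.0596.
Expected DCO frequency = 0.1253 × 0.0596 ≈ 0.00747; observed = 4/822 ≈ 0.00487.
Coefficient of coincidence = 0.00487/0.00747 ≈ 0.65.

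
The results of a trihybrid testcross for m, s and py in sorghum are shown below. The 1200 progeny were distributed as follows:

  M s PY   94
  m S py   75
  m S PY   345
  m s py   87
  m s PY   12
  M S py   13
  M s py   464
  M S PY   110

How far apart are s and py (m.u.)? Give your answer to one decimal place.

The two most frequent reciprocal classes, M s py and m S PY, are the parental types, so the F1 was M s py / m S PY.
The two rarest classes, M S py and m s PY, are the double crossovers. Comparing them with the parentals, only the s allele has switched, so s is the middle locus and the order is m – s – py.
Crossovers in the s–py interval produce the single-crossover classes M s PY and m S py (94 + 75 = 169) plus the double crossovers (25).
RF(s–py) = (169 + 25) / 1200 = 194/1200 = 0.1617 → 16.2 m.u.

16.2 m.u.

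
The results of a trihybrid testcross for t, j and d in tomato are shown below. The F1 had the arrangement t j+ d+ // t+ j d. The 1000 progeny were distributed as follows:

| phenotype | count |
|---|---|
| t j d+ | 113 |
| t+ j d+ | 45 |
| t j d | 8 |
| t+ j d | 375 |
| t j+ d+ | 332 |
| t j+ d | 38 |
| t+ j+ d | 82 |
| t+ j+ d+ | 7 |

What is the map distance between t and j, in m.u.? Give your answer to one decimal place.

21.0 m.u.

The two rarest classes, t+ j+ d+ and t j d, are the double crossovers. Comparing them with the parentals, only the t allele has switched, so t is the middle locus and the order is j – t – d.
Crossovers in the j–t interval produce the single-crossover classes t j d+ and t+ j+ d (113 + 82 = 195) plus the double crossovers (15).
RF(j–t) = (195 + 15) / 1000 = 210/1000 = 0.2100 → 21.0 m.u.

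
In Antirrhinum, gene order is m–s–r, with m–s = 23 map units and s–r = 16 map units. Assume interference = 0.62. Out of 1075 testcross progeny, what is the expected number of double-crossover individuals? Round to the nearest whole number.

Map distances give recombination frequencies of 0.230 and 0.160 for the two intervals.
With interference 0.62 (so coincidence = 0.38), expected double-crossover frequency = 0.230 × 0.160 × 0.38 = 0.01398.
Expected number = 0.01398 × 1075 = 15.03 ≈ 15.

15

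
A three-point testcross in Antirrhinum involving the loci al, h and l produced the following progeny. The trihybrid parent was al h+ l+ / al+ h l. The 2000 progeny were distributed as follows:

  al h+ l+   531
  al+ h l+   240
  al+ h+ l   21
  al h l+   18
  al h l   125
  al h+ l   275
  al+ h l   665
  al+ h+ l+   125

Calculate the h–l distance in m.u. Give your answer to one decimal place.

The two rarest classes, al h l+ and al+ h+ l, are the double crossovers. Comparing them with the parentals, only the h allele has switched, so h is the middle locus and the order is al – h – l.
Crossovers in the h–l interval produce the single-crossover classes al h+ l and al+ h l+ (275 + 240 = 515) plus the double crossovers (39).
RF(h–l) = (515 + 39) / 2000 = 554/2000 = 0.2770 → 27.7 m.u.

27.7 m.u.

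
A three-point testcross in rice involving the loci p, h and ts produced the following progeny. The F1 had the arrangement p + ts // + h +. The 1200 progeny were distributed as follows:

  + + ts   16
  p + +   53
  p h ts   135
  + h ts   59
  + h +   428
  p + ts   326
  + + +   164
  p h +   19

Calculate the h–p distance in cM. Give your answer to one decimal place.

The two rarest classes, + + ts and p h +, are the double crossovers. Comparing them with the parentals, only the p allele has switched, so p is the middle locus and the order is ts – p – h.
Crossovers in the p–h interval produce the single-crossover classes p h ts and + + + (135 + 164 = 299) plus the double crossovers (35).
RF(p–h) = (299 + 35) / 1200 = 334/1200 = 0.2783 → 27.8 cM.

27.8 cM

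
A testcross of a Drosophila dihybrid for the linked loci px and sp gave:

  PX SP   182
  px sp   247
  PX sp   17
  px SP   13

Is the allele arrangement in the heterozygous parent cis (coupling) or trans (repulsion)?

The two most frequent classes are PX SP (182) and px sp (247); these are the parental (non-recombinant) types.
So the F1 carried PX SP on one chromosome and px sp on the other — the recessive alleles are on the same chromosome (cis / coupling).

cis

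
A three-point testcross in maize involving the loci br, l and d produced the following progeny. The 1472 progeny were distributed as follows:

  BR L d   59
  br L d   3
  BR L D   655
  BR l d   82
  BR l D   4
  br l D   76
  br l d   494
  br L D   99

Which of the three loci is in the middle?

l

The two most frequent reciprocal classes, BR L D and br l d, are the parental types, so the F1 was BR L D / br l d.
The two rarest classes, BR l D and br L d, are the double crossovers. Comparing them with the parentals, only the l allele has switched, so l is the middle locus and the order is d – l – br.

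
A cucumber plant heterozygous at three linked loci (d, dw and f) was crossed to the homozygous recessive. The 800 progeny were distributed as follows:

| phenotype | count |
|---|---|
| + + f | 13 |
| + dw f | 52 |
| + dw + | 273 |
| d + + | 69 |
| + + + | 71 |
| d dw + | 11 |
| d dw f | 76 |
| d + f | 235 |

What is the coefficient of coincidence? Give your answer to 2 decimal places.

0.77

The two most frequent reciprocal classes, + dw + and d + f, are the parental types, so the F1 was + dw + / d + f.
The two rarest classes, d dw + and + + f, are the double crossovers. Comparing them with the parentals, only the d allele has switched, so d is the middle locus and the order is dw – d – f.
dw–d: (147 + 24)/800 = 0.2137; d–f: (121 + 24)/800 = 0.1812.
Expected DCO frequency = 0.2137 × 0.1812 ≈ 0.03872; observed = 24/800 ≈ 0.03000.
Coefficient of coincidence = 0.03000/0.03872 ≈ 0.77.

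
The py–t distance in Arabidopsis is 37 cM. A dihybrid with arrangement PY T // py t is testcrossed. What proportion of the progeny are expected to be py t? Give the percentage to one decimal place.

31.5%

A map distance of 37 cM corresponds to a recombination frequency of 0.370.
The F1 is PY T / py t, so py t is a parental gamete class with expected frequency (1 − r)/2 = 0.630/2 = 0.3150.
That is 0.3150 = 31.5% of the progeny.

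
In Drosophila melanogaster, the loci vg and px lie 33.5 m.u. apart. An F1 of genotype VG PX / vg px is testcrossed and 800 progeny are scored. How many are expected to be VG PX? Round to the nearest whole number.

A map distance of 33.5 m.u. corresponds to a recombination frequency of 0.335.
The F1 is VG PX / vg px, so VG PX is a parental gamete class with expected frequency (1 − r)/2 = 0.665/2 = 0.3325.
Expected number = 0.3325 × 800 = 266.00 ≈ 266.

266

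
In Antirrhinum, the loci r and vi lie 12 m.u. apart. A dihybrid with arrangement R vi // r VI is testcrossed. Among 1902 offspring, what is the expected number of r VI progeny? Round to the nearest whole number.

837

A map distance of 12 m.u. corresponds to a recombination frequency of 0.120.
The F1 is R vi / r VI, so r VI is a parental gamete class with expected frequency (1 − r)/2 = 0.880/2 = 0.4400.
Expected number = 0.4400 × 1902 = 836.88 ≈ 837.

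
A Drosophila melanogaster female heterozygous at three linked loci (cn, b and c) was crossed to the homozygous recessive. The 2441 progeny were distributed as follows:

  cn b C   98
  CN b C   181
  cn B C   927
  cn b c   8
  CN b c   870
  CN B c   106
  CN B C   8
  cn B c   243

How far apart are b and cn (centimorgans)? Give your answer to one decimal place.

9.0 centimorgans

The two most frequent reciprocal classes, cn B C and CN b c, are the parental types, so the F1 was cn B C / CN b c.
The two rarest classes, CN B C and cn b c, are the double crossovers. Comparing them with the parentals, only the cn allele has switched, so cn is the middle locus and the order is c – cn – b.
Crossovers in the cn–b interval produce the single-crossover classes cn b C and CN B c (98 + 106 = 204) plus the double crossovers (16).
RF(cn–b) = (204 + 16) / 2441 = 220/2441 = 0.0901 → 9.0 centimorgans.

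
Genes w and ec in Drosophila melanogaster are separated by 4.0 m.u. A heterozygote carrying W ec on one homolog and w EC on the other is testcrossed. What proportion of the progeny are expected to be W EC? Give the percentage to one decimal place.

2.0%

A map distance of 4.0 m.u. corresponds to a recombination frequency of 0.040.
The F1 is W ec / w EC, so W EC is a recombinant gamete class with expected frequency r/2 = 0.040/2 = 0.0200.
That is 0.0200 = 2.0% of the progeny.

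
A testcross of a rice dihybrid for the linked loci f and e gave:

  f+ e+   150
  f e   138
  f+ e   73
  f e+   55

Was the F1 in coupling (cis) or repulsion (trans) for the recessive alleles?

The two most frequent classes are f+ e+ (150) and f e (138); these are the parental (non-recombinant) types.
So the F1 carried f+ e+ on one chromosome and f e on the other — the recessive alleles are on the same chromosome (cis / coupling).

cis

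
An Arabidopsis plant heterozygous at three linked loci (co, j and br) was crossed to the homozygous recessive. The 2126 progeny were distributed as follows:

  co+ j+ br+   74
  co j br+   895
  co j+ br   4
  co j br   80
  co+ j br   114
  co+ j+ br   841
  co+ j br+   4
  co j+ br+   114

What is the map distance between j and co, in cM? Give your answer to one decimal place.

The two most frequent reciprocal classes, co+ j+ br and co j br+, are the parental types, so the F1 was co+ j+ br / co j br+.
The two rarest classes, co j+ br and co+ j br+, are the double crossovers. Comparing them with the parentals, only the co allele has switched, so co is the middle locus and the order is j – co – br.
Crossovers in the j–co interval produce the single-crossover classes co+ j br and co j+ br+ (114 + 114 = 228) plus the double crossovers (8).
RF(j–co) = (228 + 8) / 2126 = 236/2126 = 0.1110 → 11.1 cM.

11.1 cM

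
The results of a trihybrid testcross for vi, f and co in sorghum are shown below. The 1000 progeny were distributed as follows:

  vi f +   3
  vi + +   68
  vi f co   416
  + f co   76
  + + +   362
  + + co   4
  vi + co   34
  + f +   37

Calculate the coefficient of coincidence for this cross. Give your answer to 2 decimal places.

The two most frequent reciprocal classes, vi f co and + + +, are the parental types, so the F1 was vi f co / + + +.
The two rarest classes, vi f + and + + co, are the double crossovers. Comparing them with the parentals, only the co allele has switched, so co is the middle locus and the order is vi – co – f.
vi–co: (144 + 7)/1000 = 0.1510; co–f: (71 + 7)/1000 = 0.0780.
Expected DCO frequency = 0.1510 × 0.0780 ≈ 0.01178; observed = 7/1000 ≈ 0.00700.
Coefficient of coincidence = 0.00700/0.01178 ≈ 0.59.

0.59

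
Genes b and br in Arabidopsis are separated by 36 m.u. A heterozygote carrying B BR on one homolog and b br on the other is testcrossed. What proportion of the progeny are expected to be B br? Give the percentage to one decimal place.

18.0%

A map distance of 36 m.u. corresponds to a recombination frequency of 0.360.
The F1 is B BR / b br, so B br is a recombinant gamete class with expected frequency r/2 = 0.360/2 = 0.1800.
That is 0.1800 = 18.0% of the progeny.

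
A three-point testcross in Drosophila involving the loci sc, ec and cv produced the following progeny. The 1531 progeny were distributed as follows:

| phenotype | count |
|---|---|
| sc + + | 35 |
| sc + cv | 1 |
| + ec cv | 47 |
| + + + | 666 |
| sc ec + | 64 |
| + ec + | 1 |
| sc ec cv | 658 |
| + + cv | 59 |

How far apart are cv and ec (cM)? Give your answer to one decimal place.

8.2 cM

The two most frequent reciprocal classes, + + + and sc ec cv, are the parental types, so the F1 was + + + / sc ec cv.
The two rarest classes, + ec + and sc + cv, are the double crossovers. Comparing them with the parentals, only the ec allele has switched, so ec is the middle locus and the order is sc – ec – cv.
Crossovers in the ec–cv interval produce the single-crossover classes + + cv and sc ec + (59 + 64 = 123) plus the double crossovers (2).
RF(ec–cv) = (123 + 2) / 1531 = 125/1531 = 0.0816 → 8.2 cM.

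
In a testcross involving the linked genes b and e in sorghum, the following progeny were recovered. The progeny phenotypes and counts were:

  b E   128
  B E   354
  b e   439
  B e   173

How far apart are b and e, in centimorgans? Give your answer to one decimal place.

The two most frequent classes, B E (354) and b e (439), are the parental types, so the F1 was B E / b e.
The recombinant classes are B e and b E: 173 + 128 = 301.
Recombination frequency = 301/1094 = 0.2751 ≈ 27.5%, i.e. 27.5 centimorgans.

27.5 centimorgans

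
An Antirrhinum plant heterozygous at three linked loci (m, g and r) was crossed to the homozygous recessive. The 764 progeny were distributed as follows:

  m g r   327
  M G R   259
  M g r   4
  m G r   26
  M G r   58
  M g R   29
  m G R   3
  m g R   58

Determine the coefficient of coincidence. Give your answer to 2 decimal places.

0.70

The two most frequent reciprocal classes, m g r and M G R, are the parental types, so the F1 was m g r / M G R.
The two rarest classes, M g r and m G R, are the double crossovers. Comparing them with the parentals, only the m allele has switched, so m is the middle locus and the order is r – m – g.
r–m: (116 + 7)/764 = 0.1610; m–g: (55 + 7)/764 = 0.0812.
Expected DCO frequency = 0.1610 × 0.0812 ≈ 0.01307; observed = 7/764 ≈ 0.00916.
Coefficient of coincidence = 0.00916/0.01307 ≈ 0.70.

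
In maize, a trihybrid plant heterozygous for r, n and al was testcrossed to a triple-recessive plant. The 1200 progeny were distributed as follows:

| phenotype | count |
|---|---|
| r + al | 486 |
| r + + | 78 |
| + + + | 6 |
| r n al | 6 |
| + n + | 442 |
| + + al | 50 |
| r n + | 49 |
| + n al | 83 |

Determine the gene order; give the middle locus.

The two most frequent reciprocal classes, + n + and r + al, are the parental types, so the F1 was + n + / r + al.
The two rarest classes, + + + and r n al, are the double crossovers. Comparing them with the parentals, only the n allele has switched, so n is the middle locus and the order is r – n – al.

n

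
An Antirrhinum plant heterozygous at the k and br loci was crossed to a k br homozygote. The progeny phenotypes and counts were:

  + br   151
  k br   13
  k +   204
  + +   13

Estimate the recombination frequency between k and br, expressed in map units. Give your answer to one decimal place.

6.8 map units

The two most frequent classes, + br (151) and k + (204), are the parental types, so the F1 was + br / k +.
The recombinant classes are + + and k br: 13 + 13 = 26.
Recombination frequency = 26/381 = 0.0682 ≈ 6.8%, i.e. 6.8 map units.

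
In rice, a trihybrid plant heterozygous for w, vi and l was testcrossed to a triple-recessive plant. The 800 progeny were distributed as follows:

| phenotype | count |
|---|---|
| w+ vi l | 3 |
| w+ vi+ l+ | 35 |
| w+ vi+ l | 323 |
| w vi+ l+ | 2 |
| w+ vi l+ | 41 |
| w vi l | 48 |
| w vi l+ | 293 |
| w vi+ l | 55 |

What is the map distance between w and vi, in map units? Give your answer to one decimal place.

The two most frequent reciprocal classes, w vi l+ and w+ vi+ l, are the parental types, so the F1 was w vi l+ / w+ vi+ l.
The two rarest classes, w vi+ l+ and w+ vi l, are the double crossovers. Comparing them with the parentals, only the vi allele has switched, so vi is the middle locus and the order is l – vi – w.
Crossovers in the vi–w interval produce the single-crossover classes w+ vi l+ and w vi+ l (41 + 55 = 96) plus the double crossovers (5).
RF(vi–w) = (96 + 5) / 800 = 101/800 = 0.1263 → 12.6 map units.

12.6 map units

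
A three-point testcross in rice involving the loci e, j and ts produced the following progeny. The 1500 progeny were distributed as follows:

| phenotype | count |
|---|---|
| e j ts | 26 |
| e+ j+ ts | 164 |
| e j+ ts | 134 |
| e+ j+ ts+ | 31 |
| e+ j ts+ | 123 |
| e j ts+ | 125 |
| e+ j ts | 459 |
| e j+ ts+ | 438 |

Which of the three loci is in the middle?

e

The two most frequent reciprocal classes, e+ j ts and e j+ ts+, are the parental types, so the F1 was e+ j ts / e j+ ts+.
The two rarest classes, e j ts and e+ j+ ts+, are the double crossovers. Comparing them with the parentals, only the e allele has switched, so e is the middle locus and the order is ts – e – j.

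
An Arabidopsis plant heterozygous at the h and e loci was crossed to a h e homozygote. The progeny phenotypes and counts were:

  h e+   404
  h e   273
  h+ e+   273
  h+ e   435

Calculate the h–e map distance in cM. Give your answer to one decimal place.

The two most frequent classes, h+ e (435) and h e+ (404), are the parental types, so the F1 was h+ e / h e+.
The recombinant classes are h+ e+ and h e: 273 + 273 = 546.
Recombination frequency = 546/1385 = 0.3942 ≈ 39.4%, i.e. 39.4 cM.

39.4 cM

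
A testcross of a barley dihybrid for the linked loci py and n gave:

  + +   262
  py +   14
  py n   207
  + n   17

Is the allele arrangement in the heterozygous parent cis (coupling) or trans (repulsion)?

cis

The two most frequent classes are + + (262) and py n (207); these are the parental (non-recombinant) types.
So the F1 carried + + on one chromosome and py n on the other — the recessive alleles are on the same chromosome (cis / coupling).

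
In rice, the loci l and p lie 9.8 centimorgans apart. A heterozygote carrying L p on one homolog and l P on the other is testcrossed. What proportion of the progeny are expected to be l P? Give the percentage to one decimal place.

45.1%

A map distance of 9.8 centimorgans corresponds to a recombination frequency of 0.098.
The F1 is L p / l P, so l P is a parental gamete class with expected frequency (1 − r)/2 = 0.902/2 = 0.4510.
That is 0.4510 = 45.1% of the progeny.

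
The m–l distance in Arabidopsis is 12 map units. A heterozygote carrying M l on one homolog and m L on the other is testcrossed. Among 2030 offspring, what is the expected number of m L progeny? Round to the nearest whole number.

A map distance of 12 map units corresponds to a recombination frequency of 0.120.
The F1 is M l / m L, so m L is a parental gamete class with expected frequency (1 − r)/2 = 0.880/2 = 0.4400.
Expected number = 0.4400 × 2030 = 893.20 ≈ 893.

893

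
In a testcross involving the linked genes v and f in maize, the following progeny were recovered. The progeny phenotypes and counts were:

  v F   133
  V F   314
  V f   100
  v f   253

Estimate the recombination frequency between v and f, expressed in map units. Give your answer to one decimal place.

29.1 map units

The two most frequent classes, V F (314) and v f (253), are the parental types, so the F1 was V F / v f.
The recombinant classes are V f and v F: 100 + 133 = 233.
Recombination frequency = 233/800 = 0.2913 ≈ 29.1%, i.e. 29.1 map units.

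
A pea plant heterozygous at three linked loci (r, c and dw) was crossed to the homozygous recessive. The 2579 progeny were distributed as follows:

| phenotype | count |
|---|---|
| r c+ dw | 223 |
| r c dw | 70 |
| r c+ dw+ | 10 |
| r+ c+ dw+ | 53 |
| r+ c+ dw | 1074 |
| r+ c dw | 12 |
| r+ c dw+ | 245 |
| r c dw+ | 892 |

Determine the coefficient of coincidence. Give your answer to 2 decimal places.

The two most frequent reciprocal classes, r+ c+ dw and r c dw+, are the parental types, so the F1 was r+ c+ dw / r c dw+.
The two rarest classes, r+ c dw and r c+ dw+, are the double crossovers. Comparing them with the parentals, only the c allele has switched, so c is the middle locus and the order is dw – c – r.
dw–c: (123 + 22)/2579 = 0.0562; c–r: (468 + 22)/2579 = 0.1900.
Expected DCO frequency = 0.0562 × 0.1900 ≈ 0.01068; observed = 22/2579 ≈ 0.00853.
Coefficient of coincidence = 0.00853/0.01068 ≈ 0.80.

0.80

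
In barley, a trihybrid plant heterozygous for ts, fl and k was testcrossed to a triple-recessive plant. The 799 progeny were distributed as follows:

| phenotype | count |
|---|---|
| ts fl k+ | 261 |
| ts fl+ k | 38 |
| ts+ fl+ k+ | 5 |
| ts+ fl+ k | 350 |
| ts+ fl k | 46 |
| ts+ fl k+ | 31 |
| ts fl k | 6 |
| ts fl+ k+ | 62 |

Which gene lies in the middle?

The two most frequent reciprocal classes, ts+ fl+ k and ts fl k+, are the parental types, so the F1 was ts+ fl+ k / ts fl k+.
The two rarest classes, ts+ fl+ k+ and ts fl k, are the double crossovers. Comparing them with the parentals, only the k allele has switched, so k is the middle locus and the order is fl – k – ts.

k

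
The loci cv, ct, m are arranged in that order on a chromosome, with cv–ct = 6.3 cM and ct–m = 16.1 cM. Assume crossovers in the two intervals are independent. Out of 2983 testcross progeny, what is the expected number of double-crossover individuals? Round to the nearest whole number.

Map distances give recombination frequencies of 0.063 and 0.161 for the two intervals.
With no interference, expected double-crossover frequency = 0.063 × 0.161 = 0.01014.
Expected number = 0.01014 × 2983 = 30.26 ≈ 30.

30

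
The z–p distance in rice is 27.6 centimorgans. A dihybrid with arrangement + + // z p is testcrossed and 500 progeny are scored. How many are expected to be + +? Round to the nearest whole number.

181

A map distance of 27.6 centimorgans corresponds to a recombination frequency of 0.276.
The F1 is + + / z p, so + + is a parental gamete class with expected frequency (1 − r)/2 = 0.724/2 = 0.3620.
Expected number = 0.3620 × 500 = 181.00 ≈ 181.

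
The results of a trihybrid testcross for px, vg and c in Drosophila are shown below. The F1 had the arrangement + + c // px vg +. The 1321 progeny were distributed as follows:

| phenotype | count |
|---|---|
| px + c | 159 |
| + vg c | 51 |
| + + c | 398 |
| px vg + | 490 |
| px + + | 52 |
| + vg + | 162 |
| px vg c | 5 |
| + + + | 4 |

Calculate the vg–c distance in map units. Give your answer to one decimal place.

8.5 map units

The two rarest classes, + + + and px vg c, are the double crossovers. Comparing them with the parentals, only the c allele has switched, so c is the middle locus and the order is vg – c – px.
Crossovers in the vg–c interval produce the single-crossover classes + vg c and px + + (51 + 52 = 103) plus the double crossovers (9).
RF(vg–c) = (103 + 9) / 1321 = 112/1321 = 0.0848 → 8.5 map units.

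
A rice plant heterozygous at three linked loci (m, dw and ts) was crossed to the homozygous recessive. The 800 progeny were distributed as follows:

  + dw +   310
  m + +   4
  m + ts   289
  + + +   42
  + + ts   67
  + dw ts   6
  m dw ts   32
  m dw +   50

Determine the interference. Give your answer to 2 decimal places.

The two most frequent reciprocal classes, m + ts and + dw +, are the parental types, so the F1 was m + ts / + dw +.
The two rarest classes, m + + and + dw ts, are the double crossovers. Comparing them with the parentals, only the ts allele has switched, so ts is the middle locus and the order is m – ts – dw.
m–ts: (117 + 10)/800 = 0.1588; ts–dw: (74 + 10)/800 = 0.1050.
Expected DCO frequency = 0.1588 × 0.1050 ≈ 0.01667; observed = 10/800 ≈ 0.01250.
Coefficient of coincidence = 0.01250/0.01667 ≈ 0.75; interference = 1 − 0.75 = 0.25.

0.25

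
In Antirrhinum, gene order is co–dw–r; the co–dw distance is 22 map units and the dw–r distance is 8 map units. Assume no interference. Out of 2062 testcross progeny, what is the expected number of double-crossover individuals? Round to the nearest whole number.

Map distances give recombination frequencies of 0.220 and 0.080 for the two intervals.
With no interference, expected double-crossover frequency = 0.220 × 0.080 = 0.01760.
Expected number = 0.01760 × 2062 = 36.29 ≈ 36.

36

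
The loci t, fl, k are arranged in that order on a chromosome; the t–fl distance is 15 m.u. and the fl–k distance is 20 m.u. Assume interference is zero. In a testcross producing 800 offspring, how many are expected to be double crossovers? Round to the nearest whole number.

24

Map distances give recombination frequencies of 0.150 and 0.200 for the two intervals.
With no interference, expected double-crossover frequency = 0.150 × 0.200 = 0.03000.
Expected number = 0.03000 × 800 = 24.00 ≈ 24.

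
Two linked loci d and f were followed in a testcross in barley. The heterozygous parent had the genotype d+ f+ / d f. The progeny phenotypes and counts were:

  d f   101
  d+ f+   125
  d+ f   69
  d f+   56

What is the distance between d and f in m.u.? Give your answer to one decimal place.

The recombinant classes are d+ f and d f+: 69 + 56 = 125.
Recombination frequency = 125/351 = 0.3561 ≈ 35.6%, i.e. 35.6 m.u.

35.6 m.u.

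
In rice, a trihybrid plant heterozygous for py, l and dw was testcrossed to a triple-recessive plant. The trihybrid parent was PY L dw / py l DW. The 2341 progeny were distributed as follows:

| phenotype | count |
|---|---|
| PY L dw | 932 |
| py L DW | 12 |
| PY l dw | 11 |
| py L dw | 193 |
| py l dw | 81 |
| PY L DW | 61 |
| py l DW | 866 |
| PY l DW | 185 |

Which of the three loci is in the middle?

l

The two rarest classes, PY l dw and py L DW, are the double crossovers. Comparing them with the parentals, only the l allele has switched, so l is the middle locus and the order is dw – l – py.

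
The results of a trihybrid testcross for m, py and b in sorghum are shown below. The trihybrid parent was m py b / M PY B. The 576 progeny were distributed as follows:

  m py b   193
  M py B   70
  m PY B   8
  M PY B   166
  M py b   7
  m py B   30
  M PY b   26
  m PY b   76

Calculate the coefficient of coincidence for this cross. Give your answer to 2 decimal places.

The two rarest classes, M py b and m PY B, are the double crossovers. Comparing them with the parentals, only the m allele has switched, so m is the middle locus and the order is py – m – b.
py–m: (146 + 15)/576 = 0.2795; m–b: (56 + 15)/576 = 0.1233.
Expected DCO frequency = 0.2795 × 0.1233 ≈ 0.03446; observed = 15/576 ≈ 0.02604.
Coefficient of coincidence = 0.02604/0.03446 ≈ 0.76.

0.76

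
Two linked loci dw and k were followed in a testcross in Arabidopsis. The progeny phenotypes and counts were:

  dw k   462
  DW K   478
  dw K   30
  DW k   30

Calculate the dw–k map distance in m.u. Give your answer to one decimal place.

6.0 m.u.

The two most frequent classes, DW K (478) and dw k (462), are the parental types, so the F1 was DW K / dw k.
The recombinant classes are DW k and dw K: 30 + 30 = 60.
Recombination frequency = 60/1000 = 0.0600 ≈ 6.0%, i.e. 6.0 m.u.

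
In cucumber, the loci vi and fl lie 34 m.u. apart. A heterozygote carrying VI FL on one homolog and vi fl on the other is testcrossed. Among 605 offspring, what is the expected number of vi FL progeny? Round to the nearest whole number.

103

A map distance of 34 m.u. corresponds to a recombination frequency of 0.340.
The F1 is VI FL / vi fl, so vi FL is a recombinant gamete class with expected frequency r/2 = 0.340/2 = 0.1700.
Expected number = 0.1700 × 605 = 102.85 ≈ 103.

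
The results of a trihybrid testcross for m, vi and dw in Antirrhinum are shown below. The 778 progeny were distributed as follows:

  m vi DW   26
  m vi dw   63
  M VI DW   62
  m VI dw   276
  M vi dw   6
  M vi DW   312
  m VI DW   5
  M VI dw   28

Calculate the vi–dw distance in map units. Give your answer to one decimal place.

The two most frequent reciprocal classes, M vi DW and m VI dw, are the parental types, so the F1 was M vi DW / m VI dw.
The two rarest classes, M vi dw and m VI DW, are the double crossovers. Comparing them with the parentals, only the dw allele has switched, so dw is the middle locus and the order is vi – dw – m.
Crossovers in the vi–dw interval produce the single-crossover classes M VI DW and m vi dw (62 + 63 = 125) plus the double crossovers (11).
RF(vi–dw) = (125 + 11) / 778 = 136/778 = 0.1748 → 17.5 map units.

17.5 map units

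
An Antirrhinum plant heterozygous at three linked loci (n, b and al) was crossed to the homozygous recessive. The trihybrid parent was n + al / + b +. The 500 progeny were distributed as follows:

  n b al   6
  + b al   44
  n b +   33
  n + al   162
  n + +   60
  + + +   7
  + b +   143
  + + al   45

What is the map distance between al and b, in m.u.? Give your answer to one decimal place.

The two rarest classes, n b al and + + +, are the double crossovers. Comparing them with the parentals, only the b allele has switched, so b is the middle locus and the order is n – b – al.
Crossovers in the b–al interval produce the single-crossover classes n + + and + b al (60 + 44 = 104) plus the double crossovers (13).
RF(b–al) = (104 + 13) / 500 = 117/500 = 0.2340 → 23.4 m.u.

23.4 m.u.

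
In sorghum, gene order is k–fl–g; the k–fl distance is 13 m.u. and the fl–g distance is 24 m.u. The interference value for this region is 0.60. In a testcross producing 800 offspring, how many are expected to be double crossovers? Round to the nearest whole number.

Map distances give recombination frequencies of 0.130 and 0.240 for the two intervals.
With interference 0.60 (so coincidence = 0.40), expected double-crossover frequency = 0.130 × 0.240 × 0.40 = 0.01248.
Expected number = 0.01248 × 800 = 9.98 ≈ 10.

10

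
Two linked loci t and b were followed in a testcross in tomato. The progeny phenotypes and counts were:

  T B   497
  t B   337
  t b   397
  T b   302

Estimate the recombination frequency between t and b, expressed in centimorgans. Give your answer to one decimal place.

41.7 centimorgans

The two most frequent classes, T B (497) and t b (397), are the parental types, so the F1 was T B / t b.
The recombinant classes are T b and t B: 302 + 337 = 639.
Recombination frequency = 639/1533 = 0.4168 ≈ 41.7%, i.e. 41.7 centimorgans.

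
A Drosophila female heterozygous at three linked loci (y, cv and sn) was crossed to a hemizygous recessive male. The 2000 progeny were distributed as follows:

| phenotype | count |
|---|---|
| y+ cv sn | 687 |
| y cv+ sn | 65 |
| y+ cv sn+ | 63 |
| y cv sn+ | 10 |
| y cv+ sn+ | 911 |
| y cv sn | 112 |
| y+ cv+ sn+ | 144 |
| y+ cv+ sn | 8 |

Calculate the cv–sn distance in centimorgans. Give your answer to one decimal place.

The two most frequent reciprocal classes, y cv+ sn+ and y+ cv sn, are the parental types, so the F1 was y cv+ sn+ / y+ cv sn.
The two rarest classes, y cv sn+ and y+ cv+ sn, are the double crossovers. Comparing them with the parentals, only the cv allele has switched, so cv is the middle locus and the order is y – cv – sn.
Crossovers in the cv–sn interval produce the single-crossover classes y cv+ sn and y+ cv sn+ (65 + 63 = 128) plus the double crossovers (18).
RF(cv–sn) = (128 + 18) / 2000 = 146/2000 = 0.0730 → 7.3 centimorgans.

7.3 centimorgans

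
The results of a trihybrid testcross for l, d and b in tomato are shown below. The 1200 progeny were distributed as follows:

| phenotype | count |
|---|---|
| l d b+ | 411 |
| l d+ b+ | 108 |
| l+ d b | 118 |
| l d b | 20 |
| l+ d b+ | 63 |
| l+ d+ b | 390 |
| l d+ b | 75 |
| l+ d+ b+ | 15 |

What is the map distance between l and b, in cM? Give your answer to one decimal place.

14.4 cM

The two most frequent reciprocal classes, l d b+ and l+ d+ b, are the parental types, so the F1 was l d b+ / l+ d+ b.
The two rarest classes, l d b and l+ d+ b+, are the double crossovers. Comparing them with the parentals, only the b allele has switched, so b is the middle locus and the order is l – b – d.
Crossovers in the l–b interval produce the single-crossover classes l+ d b+ and l d+ b (63 + 75 = 138) plus the double crossovers (35).
RF(l–b) = (138 + 35) / 1200 = 173/1200 = 0.1442 → 14.4 cM.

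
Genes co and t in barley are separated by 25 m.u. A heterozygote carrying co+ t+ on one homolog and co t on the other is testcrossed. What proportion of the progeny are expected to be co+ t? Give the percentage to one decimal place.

A map distance of 25 m.u. corresponds to a recombination frequency of 0.250.
The F1 is co+ t+ / co t, so co+ t is a recombinant gamete class with expected frequency r/2 = 0.250/2 = 0.1250.
That is 0.1250 = 12.5% of the progeny.

12.5%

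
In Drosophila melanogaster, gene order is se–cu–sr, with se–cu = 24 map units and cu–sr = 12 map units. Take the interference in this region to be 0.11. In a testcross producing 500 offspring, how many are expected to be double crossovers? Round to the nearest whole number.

Map distances give recombination frequencies of 0.240 and 0.120 for the two intervals.
With interference 0.11 (so coincidence = 0.89), expected double-crossover frequency = 0.240 × 0.120 × 0.89 = 0.02563.
Expected number = 0.02563 × 500 = 12.82 ≈ 13.

13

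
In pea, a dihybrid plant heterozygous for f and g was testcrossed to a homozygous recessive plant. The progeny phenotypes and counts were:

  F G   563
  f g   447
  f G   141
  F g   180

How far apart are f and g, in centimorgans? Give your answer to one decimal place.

24.1 centimorgans

The two most frequent classes, F G (563) and f g (447), are the parental types, so the F1 was F G / f g.
The recombinant classes are F g and f G: 180 + 141 = 321.
Recombination frequency = 321/1331 = 0.2412 ≈ 24.1%, i.e. 24.1 centimorgans.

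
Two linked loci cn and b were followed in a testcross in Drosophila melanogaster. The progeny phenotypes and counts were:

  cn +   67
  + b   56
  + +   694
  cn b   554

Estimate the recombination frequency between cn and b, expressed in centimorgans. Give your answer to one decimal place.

The two most frequent classes, + + (694) and cn b (554), are the parental types, so the F1 was + + / cn b.
The recombinant classes are + b and cn +: 56 + 67 = 123.
Recombination frequency = 123/1371 = 0.0897 ≈ 9.0%, i.e. 9.0 centimorgans.

9.0 centimorgans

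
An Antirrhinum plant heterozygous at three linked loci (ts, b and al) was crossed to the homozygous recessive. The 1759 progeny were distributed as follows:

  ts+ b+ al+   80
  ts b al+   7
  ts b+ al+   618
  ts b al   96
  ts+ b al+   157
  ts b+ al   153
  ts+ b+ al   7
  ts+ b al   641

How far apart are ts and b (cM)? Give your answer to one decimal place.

The two most frequent reciprocal classes, ts+ b al and ts b+ al+, are the parental types, so the F1 was ts+ b al / ts b+ al+.
The two rarest classes, ts+ b+ al and ts b al+, are the double crossovers. Comparing them with the parentals, only the b allele has switched, so b is the middle locus and the order is al – b – ts.
Crossovers in the b–ts interval produce the single-crossover classes ts b al and ts+ b+ al+ (96 + 80 = 176) plus the double crossovers (14).
RF(b–ts) = (176 + 14) / 1759 = 190/1759 = 0.1080 → 10.8 cM.

10.8 cM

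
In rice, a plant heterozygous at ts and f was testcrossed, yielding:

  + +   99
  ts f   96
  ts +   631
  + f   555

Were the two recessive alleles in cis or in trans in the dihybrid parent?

trans

The two most frequent classes are + f (555) and ts + (631); these are the parental (non-recombinant) types.
So the F1 carried + f on one chromosome and ts + on the other — the recessive alleles are on opposite chromosomes (trans / repulsion).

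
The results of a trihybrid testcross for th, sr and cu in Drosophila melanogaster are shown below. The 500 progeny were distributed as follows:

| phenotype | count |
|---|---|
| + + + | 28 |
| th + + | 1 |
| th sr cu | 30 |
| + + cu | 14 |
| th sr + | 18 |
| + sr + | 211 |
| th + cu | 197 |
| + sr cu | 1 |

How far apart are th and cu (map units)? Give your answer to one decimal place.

6.8 map units

The two most frequent reciprocal classes, + sr + and th + cu, are the parental types, so the F1 was + sr + / th + cu.
The two rarest classes, + sr cu and th + +, are the double crossovers. Comparing them with the parentals, only the cu allele has switched, so cu is the middle locus and the order is sr – cu – th.
Crossovers in the cu–th interval produce the single-crossover classes th sr + and + + cu (18 + 14 = 32) plus the double crossovers (2).
RF(cu–th) = (32 + 2) / 500 = 34/500 = 0.0680 → 6.8 map units.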